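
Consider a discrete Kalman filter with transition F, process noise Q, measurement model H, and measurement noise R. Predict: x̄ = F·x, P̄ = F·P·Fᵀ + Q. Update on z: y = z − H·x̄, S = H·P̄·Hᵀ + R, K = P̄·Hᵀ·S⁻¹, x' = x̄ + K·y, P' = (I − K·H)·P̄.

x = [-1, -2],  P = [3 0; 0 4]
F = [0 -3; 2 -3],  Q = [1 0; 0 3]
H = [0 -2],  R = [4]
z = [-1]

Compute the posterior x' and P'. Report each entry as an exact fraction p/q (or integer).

x̄ = F·x = [6, 4]
P̄ = F·P·Fᵀ + Q = [37 36; 36 51]
y = z − H·x̄ = [7]
S = H·P̄·Hᵀ + R = [208]
K = P̄·Hᵀ·S⁻¹ = [-9/26; -51/104]
x' = x̄ + K·y = [93/26, 59/104]
P' = (I − K·H)·P̄ = [157/13 9/13; 9/13 51/52]

x' = [93/26, 59/104]
P' = [157/13 9/13; 9/13 51/52]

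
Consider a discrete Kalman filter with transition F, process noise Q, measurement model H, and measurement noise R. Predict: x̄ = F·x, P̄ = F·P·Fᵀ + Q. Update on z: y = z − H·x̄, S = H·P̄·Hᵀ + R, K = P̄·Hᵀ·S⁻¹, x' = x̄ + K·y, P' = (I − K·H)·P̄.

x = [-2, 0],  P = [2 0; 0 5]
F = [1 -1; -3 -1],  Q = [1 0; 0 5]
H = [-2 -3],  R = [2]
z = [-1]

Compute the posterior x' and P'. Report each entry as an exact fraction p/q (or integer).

x̄ = F·x = [-2, 6]
P̄ = F·P·Fᵀ + Q = [8 -1; -1 28]
y = z − H·x̄ = [13]
S = H·P̄·Hᵀ + R = [274]
K = P̄·Hᵀ·S⁻¹ = [-13/274; -41/137]
x' = x̄ + K·y = [-717/274, 289/137]
P' = (I − K·H)·P̄ = [2023/274 -670/137; -670/137 474/137]

x' = [-717/274, 289/137]
P' = [2023/274 -670/137; -670/137 474/137]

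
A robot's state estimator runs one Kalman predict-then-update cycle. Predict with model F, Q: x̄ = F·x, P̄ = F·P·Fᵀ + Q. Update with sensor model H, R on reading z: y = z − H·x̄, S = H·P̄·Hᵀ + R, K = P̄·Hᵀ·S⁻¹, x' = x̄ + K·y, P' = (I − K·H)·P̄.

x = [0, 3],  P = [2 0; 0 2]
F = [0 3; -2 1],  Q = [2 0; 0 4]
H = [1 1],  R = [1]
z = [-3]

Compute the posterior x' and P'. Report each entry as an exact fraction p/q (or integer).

x̄ = F·x = [9, 3]
P̄ = F·P·Fᵀ + Q = [20 6; 6 14]
y = z − H·x̄ = [-15]
S = H·P̄·Hᵀ + R = [47]
K = P̄·Hᵀ·S⁻¹ = [26/47; 20/47]
x' = x̄ + K·y = [33/47, -159/47]
P' = (I − K·H)·P̄ = [264/47 -238/47; -238/47 258/47]

x' = [33/47, -159/47]
P' = [264/47 -238/47; -238/47 258/47]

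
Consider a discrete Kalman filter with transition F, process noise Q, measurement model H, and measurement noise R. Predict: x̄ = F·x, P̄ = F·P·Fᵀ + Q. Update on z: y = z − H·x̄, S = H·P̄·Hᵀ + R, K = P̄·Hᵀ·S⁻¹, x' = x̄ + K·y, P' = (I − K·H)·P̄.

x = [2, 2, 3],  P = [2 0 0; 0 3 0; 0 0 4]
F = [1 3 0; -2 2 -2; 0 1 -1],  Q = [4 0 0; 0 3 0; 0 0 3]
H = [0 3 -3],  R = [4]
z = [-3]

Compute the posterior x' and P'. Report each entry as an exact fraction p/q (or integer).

x̄ = F·x = [8, -6, -1]
P̄ = F·P·Fᵀ + Q = [33 14 9; 14 39 14; 9 14 10]
y = z − H·x̄ = [12]
S = H·P̄·Hᵀ + R = [193]
K = P̄·Hᵀ·S⁻¹ = [15/193; 75/193; 12/193]
x' = x̄ + K·y = [1724/193, -258/193, -49/193]
P' = (I − K·H)·P̄ = [6144/193 1577/193 1557/193; 1577/193 1902/193 1802/193; 1557/193 1802/193 1786/193]

x' = [1724/193, -258/193, -49/193]
P' = [6144/193 1577/193 1557/193; 1577/193 1902/193 1802/193; 1557/193 1802/193 1786/193]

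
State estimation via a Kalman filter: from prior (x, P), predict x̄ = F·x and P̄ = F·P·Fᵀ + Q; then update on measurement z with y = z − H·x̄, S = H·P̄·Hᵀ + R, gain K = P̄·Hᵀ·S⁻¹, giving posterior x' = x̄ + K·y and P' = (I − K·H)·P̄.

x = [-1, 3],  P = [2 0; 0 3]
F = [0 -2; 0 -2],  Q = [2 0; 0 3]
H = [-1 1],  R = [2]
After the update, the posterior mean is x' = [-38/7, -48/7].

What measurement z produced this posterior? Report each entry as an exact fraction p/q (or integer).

x̄ = F·x = [-6, -6]
P̄ = F·P·Fᵀ + Q = [14 12; 12 15]
S = H·P̄·Hᵀ + R = [7]
K = P̄·Hᵀ·S⁻¹ = [-2/7; 3/7]
x' − x̄ = [4/7, -6/7] = K·y
y = (KᵀK)⁻¹·Kᵀ·(x' − x̄) = [-2]
z = y + H·x̄ = [-2] + [0] = [-2]

z = [-2]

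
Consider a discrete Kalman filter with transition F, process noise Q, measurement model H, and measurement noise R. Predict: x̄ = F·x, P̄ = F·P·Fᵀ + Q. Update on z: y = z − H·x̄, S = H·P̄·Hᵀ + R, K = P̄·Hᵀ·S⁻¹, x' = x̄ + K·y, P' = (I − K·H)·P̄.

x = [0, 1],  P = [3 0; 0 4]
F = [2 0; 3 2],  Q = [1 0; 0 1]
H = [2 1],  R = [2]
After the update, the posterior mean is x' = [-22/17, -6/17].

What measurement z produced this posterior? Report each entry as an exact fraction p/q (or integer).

x̄ = F·x = [0, 2]
P̄ = F·P·Fᵀ + Q = [13 18; 18 44]
S = H·P̄·Hᵀ + R = [170]
K = P̄·Hᵀ·S⁻¹ = [22/85; 8/17]
x' − x̄ = [-22/17, -40/17] = K·y
y = (KᵀK)⁻¹·Kᵀ·(x' − x̄) = [-5]
z = y + H·x̄ = [-5] + [2] = [-3]

z = [-3]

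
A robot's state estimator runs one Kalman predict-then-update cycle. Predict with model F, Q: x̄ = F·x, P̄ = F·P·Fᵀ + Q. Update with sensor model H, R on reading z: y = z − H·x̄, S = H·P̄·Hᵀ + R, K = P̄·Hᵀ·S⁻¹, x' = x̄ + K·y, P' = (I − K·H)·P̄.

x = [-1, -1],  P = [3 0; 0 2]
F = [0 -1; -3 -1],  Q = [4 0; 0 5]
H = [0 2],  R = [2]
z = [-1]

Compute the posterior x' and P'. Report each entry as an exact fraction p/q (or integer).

x' = [17/23, -10/23]
P' = [406/69 2/69; 2/69 34/69]

x̄ = F·x = [1, 4]
P̄ = F·P·Fᵀ + Q = [6 2; 2 34]
y = z − H·x̄ = [-9]
S = H·P̄·Hᵀ + R = [138]
K = P̄·Hᵀ·S⁻¹ = [2/69; 34/69]
x' = x̄ + K·y = [17/23, -10/23]
P' = (I − K·H)·P̄ = [406/69 2/69; 2/69 34/69]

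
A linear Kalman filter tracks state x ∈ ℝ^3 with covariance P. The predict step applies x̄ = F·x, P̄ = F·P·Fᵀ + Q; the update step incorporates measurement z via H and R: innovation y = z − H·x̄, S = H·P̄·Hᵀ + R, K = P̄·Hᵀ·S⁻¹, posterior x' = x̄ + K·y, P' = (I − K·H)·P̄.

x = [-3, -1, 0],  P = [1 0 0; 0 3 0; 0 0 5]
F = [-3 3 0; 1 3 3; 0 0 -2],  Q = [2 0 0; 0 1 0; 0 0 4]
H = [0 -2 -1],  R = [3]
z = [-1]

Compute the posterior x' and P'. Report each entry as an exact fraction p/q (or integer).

x' = [1842/203, 316/203, -468/203]
P' = [5410/203 -792/203 1728/203; -792/203 1098/203 -1842/203; 1728/203 -1842/203 3576/203]

x̄ = F·x = [6, -6, 0]
P̄ = F·P·Fᵀ + Q = [38 24 0; 24 74 -30; 0 -30 24]
y = z − H·x̄ = [-13]
S = H·P̄·Hᵀ + R = [203]
K = P̄·Hᵀ·S⁻¹ = [-48/203; -118/203; 36/203]
x' = x̄ + K·y = [1842/203, 316/203, -468/203]
P' = (I − K·H)·P̄ = [5410/203 -792/203 1728/203; -792/203 1098/203 -1842/203; 1728/203 -1842/203 3576/203]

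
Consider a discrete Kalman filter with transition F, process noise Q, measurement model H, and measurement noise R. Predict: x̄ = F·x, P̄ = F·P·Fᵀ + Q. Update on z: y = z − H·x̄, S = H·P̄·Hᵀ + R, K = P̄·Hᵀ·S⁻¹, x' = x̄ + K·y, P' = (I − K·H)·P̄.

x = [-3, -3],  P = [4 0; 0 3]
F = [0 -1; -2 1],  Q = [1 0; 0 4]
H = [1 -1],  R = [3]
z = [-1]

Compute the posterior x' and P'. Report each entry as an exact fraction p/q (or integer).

x̄ = F·x = [3, 3]
P̄ = F·P·Fᵀ + Q = [4 -3; -3 23]
y = z − H·x̄ = [-1]
S = H·P̄·Hᵀ + R = [36]
K = P̄·Hᵀ·S⁻¹ = [7/36; -13/18]
x' = x̄ + K·y = [101/36, 67/18]
P' = (I − K·H)·P̄ = [95/36 37/18; 37/18 38/9]

x' = [101/36, 67/18]
P' = [95/36 37/18; 37/18 38/9]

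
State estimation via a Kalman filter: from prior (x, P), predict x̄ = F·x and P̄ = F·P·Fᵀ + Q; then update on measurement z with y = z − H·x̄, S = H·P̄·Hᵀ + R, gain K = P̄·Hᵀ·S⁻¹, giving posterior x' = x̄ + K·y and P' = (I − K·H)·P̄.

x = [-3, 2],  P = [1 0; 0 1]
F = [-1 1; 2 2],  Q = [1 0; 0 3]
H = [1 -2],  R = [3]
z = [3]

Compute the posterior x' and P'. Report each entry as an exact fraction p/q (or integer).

x' = [116/25, 16/25]
P' = [141/50 33/25; 33/25 33/25]

x̄ = F·x = [5, -2]
P̄ = F·P·Fᵀ + Q = [3 0; 0 11]
y = z − H·x̄ = [-6]
S = H·P̄·Hᵀ + R = [50]
K = P̄·Hᵀ·S⁻¹ = [3/50; -11/25]
x' = x̄ + K·y = [116/25, 16/25]
P' = (I − K·H)·P̄ = [141/50 33/25; 33/25 33/25]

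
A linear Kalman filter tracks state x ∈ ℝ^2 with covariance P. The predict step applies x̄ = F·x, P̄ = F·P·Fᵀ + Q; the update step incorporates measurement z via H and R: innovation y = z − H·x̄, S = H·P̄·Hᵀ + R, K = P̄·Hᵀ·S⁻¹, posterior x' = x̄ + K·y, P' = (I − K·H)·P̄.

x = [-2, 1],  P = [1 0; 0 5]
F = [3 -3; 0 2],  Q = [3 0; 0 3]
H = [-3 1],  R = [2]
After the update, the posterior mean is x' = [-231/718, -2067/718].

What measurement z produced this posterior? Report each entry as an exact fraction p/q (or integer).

x̄ = F·x = [-9, 2]
P̄ = F·P·Fᵀ + Q = [57 -30; -30 23]
S = H·P̄·Hᵀ + R = [718]
K = P̄·Hᵀ·S⁻¹ = [-201/718; 113/718]
x' − x̄ = [6231/718, -3503/718] = K·y
y = (KᵀK)⁻¹·Kᵀ·(x' − x̄) = [-31]
z = y + H·x̄ = [-31] + [29] = [-2]

z = [-2]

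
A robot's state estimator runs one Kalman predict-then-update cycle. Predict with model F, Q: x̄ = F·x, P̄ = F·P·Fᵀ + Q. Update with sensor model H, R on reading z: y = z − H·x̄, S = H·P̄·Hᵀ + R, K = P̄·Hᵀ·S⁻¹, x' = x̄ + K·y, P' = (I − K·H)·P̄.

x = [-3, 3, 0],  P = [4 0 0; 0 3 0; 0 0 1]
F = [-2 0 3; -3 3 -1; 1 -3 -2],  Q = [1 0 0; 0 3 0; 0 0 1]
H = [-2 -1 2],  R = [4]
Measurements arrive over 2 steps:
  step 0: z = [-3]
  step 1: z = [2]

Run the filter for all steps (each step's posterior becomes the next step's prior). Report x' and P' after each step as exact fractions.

step 0: x̄ = F·x = [6, 18, -12]
step 0: P̄ = F·P·Fᵀ + Q = [26 21 -14; 21 67 -37; -14 -37 36]
step 0: y = z − H·x̄ = [51]
step 0: S = H·P̄·Hᵀ + R = [663]
step 0: K = P̄·Hᵀ·S⁻¹ = [-101/663; -61/221; 137/663]
step 0: x' = x̄ + K·y = [-23/13, 51/13, -19/13]
step 0: P' = (I − K·H)·P̄ = [7037/663 -1520/221 4555/663; -1520/221 3644/221 180/221; 4555/663 180/221 5099/663]
step 1: x̄ = F·x = [-11/13, 241/13, -138/13]
step 1: P̄ = F·P·Fᵀ + Q = [20042/663 27260/663 -15001/221; 27260/663 274979/663 -47622/221; -15001/221 -47622/221 47368/221]
step 1: y = z − H·x̄ = [521/13]
step 1: S = H·P̄·Hᵀ + R = [655581/221]
step 1: K = P̄·Hᵀ·S⁻¹ = [-52450/655581; -68359/218527; 172360/655581]
step 1: x' = x̄ + K·y = [-2656757/655581, 1311536/218527, -51586/655581]
step 1: P' = (I − K·H)·P̄ = [7369754/655581 -21716030/655581 -3593161/655581; -21716030/655581 81600724/655581 6224726/218527; -3593161/655581 6224726/218527 6088648/655581]

step 0: x' = [-23/13, 51/13, -19/13], P' = [7037/663 -1520/221 4555/663; -1520/221 3644/221 180/221; 4555/663 180/221 5099/663]
step 1: x' = [-2656757/655581, 1311536/218527, -51586/655581], P' = [7369754/655581 -21716030/655581 -3593161/655581; -21716030/655581 81600724/655581 6224726/218527; -3593161/655581 6224726/218527 6088648/655581]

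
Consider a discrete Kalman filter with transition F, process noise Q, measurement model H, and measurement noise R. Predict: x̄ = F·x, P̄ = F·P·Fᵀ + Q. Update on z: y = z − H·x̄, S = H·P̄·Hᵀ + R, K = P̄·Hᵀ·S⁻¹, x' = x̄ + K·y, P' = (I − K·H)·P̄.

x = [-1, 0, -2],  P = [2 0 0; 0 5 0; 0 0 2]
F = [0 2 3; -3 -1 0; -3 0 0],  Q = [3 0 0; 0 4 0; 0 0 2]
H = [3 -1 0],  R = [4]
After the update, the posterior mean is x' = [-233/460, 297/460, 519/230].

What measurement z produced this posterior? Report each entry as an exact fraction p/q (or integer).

z = [-2]

x̄ = F·x = [-6, 3, 3]
P̄ = F·P·Fᵀ + Q = [41 -10 0; -10 27 18; 0 18 20]
S = H·P̄·Hᵀ + R = [460]
K = P̄·Hᵀ·S⁻¹ = [133/460; -57/460; -9/230]
x' − x̄ = [2527/460, -1083/460, -171/230] = K·y
y = (KᵀK)⁻¹·Kᵀ·(x' − x̄) = [19]
z = y + H·x̄ = [19] + [-21] = [-2]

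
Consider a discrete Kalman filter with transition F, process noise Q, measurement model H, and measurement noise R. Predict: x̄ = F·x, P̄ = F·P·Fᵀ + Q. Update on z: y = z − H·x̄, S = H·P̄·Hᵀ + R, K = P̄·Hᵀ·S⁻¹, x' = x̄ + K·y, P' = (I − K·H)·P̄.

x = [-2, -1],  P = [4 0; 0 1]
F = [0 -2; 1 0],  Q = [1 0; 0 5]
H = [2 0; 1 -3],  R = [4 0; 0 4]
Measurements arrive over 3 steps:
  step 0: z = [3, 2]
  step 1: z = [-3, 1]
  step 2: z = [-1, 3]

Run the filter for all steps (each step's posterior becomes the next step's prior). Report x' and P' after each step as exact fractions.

step 0: x' = [315/206, -251/1030], P' = [85/103 27/103; 27/103 261/515]
step 1: x' = [-204499/237870, -2371/5286], P' = [86696/118935 572/2643; 572/2643 420/881]
step 2: x' = [-1075748/8757111, -2967823/2919037], P' = [2112071/2919037 1889771/8757111; 1889771/8757111 4172513/8757111]

step 0: x̄ = F·x = [2, -2]
step 0: P̄ = F·P·Fᵀ + Q = [5 0; 0 9]
step 0: y = z − H·x̄ = [-1, -6]
step 0: S = H·P̄·Hᵀ + R = [24 10; 10 90]
step 0: K = P̄·Hᵀ·S⁻¹ = [85/206 1/103; 27/206 -162/515]
step 0: x' = x̄ + K·y = [315/206, -251/1030]
step 0: P' = (I − K·H)·P̄ = [85/103 27/103; 27/103 261/515]
step 1: x̄ = F·x = [251/515, 315/206]
step 1: P̄ = F·P·Fᵀ + Q = [1559/515 -54/103; -54/103 600/103]
step 1: y = z − H·x̄ = [-2047/515, 51/10]
step 1: S = H·P̄·Hᵀ + R = [8296/515 46/5; 46/5 313/5]
step 1: K = P̄·Hᵀ·S⁻¹ = [43348/118935 2369/118935; 286/2643 -802/2643]
step 1: x' = x̄ + K·y = [-204499/237870, -2371/5286]
step 1: P' = (I − K·H)·P̄ = [86696/118935 572/2643; 572/2643 420/881]
step 2: x̄ = F·x = [2371/2643, -204499/237870]
step 2: P̄ = F·P·Fᵀ + Q = [2561/881 -1144/2643; -1144/2643 681371/118935]
step 2: y = z − H·x̄ = [-7385/2643, -37759/79290]
step 2: S = H·P̄·Hᵀ + R = [13768/881 7410/881; 7410/881 806966/13215]
step 2: K = P̄·Hᵀ·S⁻¹ = [2112071/5838074 55575/2919037; 1889771/17514222 -2656942/8757111]
step 2: x' = x̄ + K·y = [-1075748/8757111, -2967823/2919037]
step 2: P' = (I − K·H)·P̄ = [2112071/2919037 1889771/8757111; 1889771/8757111 4172513/8757111]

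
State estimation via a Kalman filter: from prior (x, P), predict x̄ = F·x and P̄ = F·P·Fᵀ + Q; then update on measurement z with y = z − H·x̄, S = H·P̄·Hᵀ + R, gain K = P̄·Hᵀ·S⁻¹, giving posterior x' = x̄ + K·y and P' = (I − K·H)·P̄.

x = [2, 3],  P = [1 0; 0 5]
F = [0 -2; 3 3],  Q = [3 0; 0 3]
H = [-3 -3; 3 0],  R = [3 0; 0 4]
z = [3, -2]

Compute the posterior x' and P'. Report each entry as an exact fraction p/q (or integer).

x̄ = F·x = [-6, 15]
P̄ = F·P·Fᵀ + Q = [23 -30; -30 57]
y = z − H·x̄ = [30, 16]
S = H·P̄·Hᵀ + R = [183 63; 63 211]
K = P̄·Hᵀ·S⁻¹ = [7/2887 942/2887; -3807/11548 -3789/11548]
x' = x̄ + K·y = [-2040/2887, -807/5774]
P' = (I − K·H)·P̄ = [1256/2887 -1263/2887; -1263/2887 8859/11548]

x' = [-2040/2887, -807/5774]
P' = [1256/2887 -1263/2887; -1263/2887 8859/11548]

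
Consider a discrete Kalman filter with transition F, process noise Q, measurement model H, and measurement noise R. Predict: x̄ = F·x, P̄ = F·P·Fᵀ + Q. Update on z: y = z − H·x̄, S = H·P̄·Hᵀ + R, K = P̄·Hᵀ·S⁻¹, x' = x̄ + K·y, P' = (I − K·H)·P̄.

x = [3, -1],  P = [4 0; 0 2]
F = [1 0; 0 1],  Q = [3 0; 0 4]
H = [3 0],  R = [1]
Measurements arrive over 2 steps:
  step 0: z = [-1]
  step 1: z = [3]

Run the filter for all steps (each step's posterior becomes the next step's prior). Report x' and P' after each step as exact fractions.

step 0: x̄ = F·x = [3, -1]
step 0: P̄ = F·P·Fᵀ + Q = [7 0; 0 6]
step 0: y = z − H·x̄ = [-10]
step 0: S = H·P̄·Hᵀ + R = [64]
step 0: K = P̄·Hᵀ·S⁻¹ = [21/64; 0]
step 0: x' = x̄ + K·y = [-9/32, -1]
step 0: P' = (I − K·H)·P̄ = [7/64 0; 0 6]
step 1: x̄ = F·x = [-9/32, -1]
step 1: P̄ = F·P·Fᵀ + Q = [199/64 0; 0 10]
step 1: y = z − H·x̄ = [123/32]
step 1: S = H·P̄·Hᵀ + R = [1855/64]
step 1: K = P̄·Hᵀ·S⁻¹ = [597/1855; 0]
step 1: x' = x̄ + K·y = [1773/1855, -1]
step 1: P' = (I − K·H)·P̄ = [199/1855 0; 0 10]

step 0: x' = [-9/32, -1], P' = [7/64 0; 0 6]
step 1: x' = [1773/1855, -1], P' = [199/1855 0; 0 10]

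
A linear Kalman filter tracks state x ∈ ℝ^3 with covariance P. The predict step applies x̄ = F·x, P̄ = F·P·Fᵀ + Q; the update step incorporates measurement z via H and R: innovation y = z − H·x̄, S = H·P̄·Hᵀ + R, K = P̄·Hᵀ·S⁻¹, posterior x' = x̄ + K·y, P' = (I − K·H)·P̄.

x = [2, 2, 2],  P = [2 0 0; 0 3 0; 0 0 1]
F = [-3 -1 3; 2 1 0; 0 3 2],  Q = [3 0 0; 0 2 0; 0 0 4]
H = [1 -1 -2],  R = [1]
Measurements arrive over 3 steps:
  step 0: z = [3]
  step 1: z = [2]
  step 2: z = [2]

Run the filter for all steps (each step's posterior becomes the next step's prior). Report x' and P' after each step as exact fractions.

step 0: x̄ = F·x = [-2, 6, 10]
step 0: P̄ = F·P·Fᵀ + Q = [33 -15 -3; -15 13 9; -3 9 35]
step 0: y = z − H·x̄ = [31]
step 0: S = H·P̄·Hᵀ + R = [265]
step 0: K = P̄·Hᵀ·S⁻¹ = [54/265; -46/265; -82/265]
step 0: x' = x̄ + K·y = [1144/265, 164/265, 108/265]
step 0: P' = (I − K·H)·P̄ = [5829/265 -1491/265 3633/265; -1491/265 1329/265 -1387/265; 3633/265 -1387/265 2551/265]
step 1: x̄ = F·x = [-3272/265, 2452/265, 708/265]
step 1: P̄ = F·P·Fᵀ + Q = [11526/265 -11211/265 -6769/265; -11211/265 19211/265 6799/265; -6769/265 6799/265 6581/265]
step 1: y = z − H·x̄ = [1534/53]
step 1: S = H·P̄·Hᵀ + R = [26804/53]
step 1: K = P̄·Hᵀ·S⁻¹ = [7255/26804; -2201/6701; -2673/13402]
step 1: x' = x̄ + K·y = [-302423/67010, -8506/33505, -103899/33505]
step 1: P' = (I − K·H)·P̄ = [863543/134020 88988/33505 117829/67010; 88988/33505 600847/33505 -250427/33505; 117829/67010 -250427/33505 158012/33505]
step 2: x̄ = F·x = [300887/67010, -310929/33505, -233316/33505]
step 2: P̄ = F·P·Fᵀ + Q = [20169883/134020 -5477791/67010 -3761837/33505; -5477791/67010 1887352/33505 2071273/33505; -3761837/33505 2071273/33505 3168567/33505]
step 2: y = z − H·x̄ = [-1721989/67010]
step 2: S = H·P̄·Hᵀ + R = [193791307/134020]
step 2: K = P̄·Hᵀ·S⁻¹ = [61220161/193791307; -35075174/193791307; -48680976/193791307]
step 2: x' = x̄ + K·y = [-703046692/193791307, -897054332/193791307, -98509476/193791307]
step 2: P' = (I − K·H)·P̄ = [1200118458/193791307 180653967/193791307 479122165/193791307; 180653967/193791307 1736619999/193791307 -760445429/193791307; 479122165/193791307 -760445429/193791307 644124285/193791307]

step 0: x' = [1144/265, 164/265, 108/265], P' = [5829/265 -1491/265 3633/265; -1491/265 1329/265 -1387/265; 3633/265 -1387/265 2551/265]
step 1: x' = [-302423/67010, -8506/33505, -103899/33505], P' = [863543/134020 88988/33505 117829/67010; 88988/33505 600847/33505 -250427/33505; 117829/67010 -250427/33505 158012/33505]
step 2: x' = [-703046692/193791307, -897054332/193791307, -98509476/193791307], P' = [1200118458/193791307 180653967/193791307 479122165/193791307; 180653967/193791307 1736619999/193791307 -760445429/193791307; 479122165/193791307 -760445429/193791307 644124285/193791307]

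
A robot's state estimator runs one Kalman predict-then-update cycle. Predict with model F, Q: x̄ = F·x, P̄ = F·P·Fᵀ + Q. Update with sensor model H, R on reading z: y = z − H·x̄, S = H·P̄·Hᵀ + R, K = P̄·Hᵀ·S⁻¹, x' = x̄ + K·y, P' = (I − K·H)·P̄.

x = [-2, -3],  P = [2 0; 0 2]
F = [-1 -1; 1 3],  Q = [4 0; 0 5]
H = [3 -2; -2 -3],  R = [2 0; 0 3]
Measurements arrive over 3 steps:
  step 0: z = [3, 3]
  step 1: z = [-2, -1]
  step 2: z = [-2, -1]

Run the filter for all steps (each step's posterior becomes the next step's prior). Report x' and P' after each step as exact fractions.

step 0: x' = [1641/6029, -7266/6029], P' = [1032/6029 192/6029; 192/6029 2455/12058]
step 1: x' = [-10033528/34034017, 29966479/68068034], P' = [5786742/34034017 1092342/34034017; 1092342/34034017 13648283/68068034]
step 2: x' = [-56731263050/191330544173, 212399461749/382661088346], P' = [32531331678/191330544173 6141377166/191330544173; 6141377166/191330544173 76720535515/382661088346]

step 0: x̄ = F·x = [5, -11]
step 0: P̄ = F·P·Fᵀ + Q = [8 -8; -8 25]
step 0: y = z − H·x̄ = [-34, -20]
step 0: S = H·P̄·Hᵀ + R = [270 142; 142 164]
step 0: K = P̄·Hᵀ·S⁻¹ = [1356/6029 -880/6029; -1879/12058 -2711/12058]
step 0: x' = x̄ + K·y = [1641/6029, -7266/6029]
step 0: P' = (I − K·H)·P̄ = [1032/6029 192/6029; 192/6029 2455/12058]
step 1: x̄ = F·x = [5625/6029, -20157/6029]
step 1: P̄ = F·P·Fᵀ + Q = [53519/12058 -10965/12058; -10965/12058 86753/12058]
step 1: y = z − H·x̄ = [-69247/6029, -55250/6029]
step 1: S = H·P̄·Hᵀ + R = [984379/12058 254229/12058; 254229/12058 899447/12058]
step 1: K = P̄·Hᵀ·S⁻¹ = [7587771/34034017 -4950170/34034017; -10371257/68068034 -15104739/68068034]
step 1: x' = x̄ + K·y = [-10033528/34034017, 29966479/68068034]
step 1: P' = (I − K·H)·P̄ = [5786742/34034017 1092342/34034017; 1092342/34034017 13648283/68068034]
step 2: x̄ = F·x = [-582319/4004002, 69832381/68068034]
step 2: P̄ = F·P·Fᵀ + Q = [17756663/4004002 -3603357/4004002; -3603357/4004002 487856305/68068034]
step 2: y = z − H·x̄ = [33226963/68068034, 121630263/68068034]
step 2: S = H·P̄·Hᵀ + R = [5539415555/68068034 1422243549/68068034; 1422243549/68068034 5067279103/68068034]
step 2: K = P̄·Hᵀ·S⁻¹ = [42655620351/191330544173 -27828931618/191330544173; -58296404017/382661088346 -84909038403/382661088346]
step 2: x' = x̄ + K·y = [-56731263050/191330544173, 212399461749/382661088346]
step 2: P' = (I − K·H)·P̄ = [32531331678/191330544173 6141377166/191330544173; 6141377166/191330544173 76720535515/382661088346]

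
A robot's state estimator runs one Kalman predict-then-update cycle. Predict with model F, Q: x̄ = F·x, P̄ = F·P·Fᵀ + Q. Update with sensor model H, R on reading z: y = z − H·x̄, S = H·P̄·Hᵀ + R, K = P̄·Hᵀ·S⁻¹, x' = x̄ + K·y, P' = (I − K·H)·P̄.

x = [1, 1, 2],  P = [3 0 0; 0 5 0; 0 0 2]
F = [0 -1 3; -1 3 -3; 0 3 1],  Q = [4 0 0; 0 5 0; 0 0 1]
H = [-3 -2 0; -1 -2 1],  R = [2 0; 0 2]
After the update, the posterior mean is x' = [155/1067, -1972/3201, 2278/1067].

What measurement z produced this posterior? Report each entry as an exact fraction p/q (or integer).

z = [1, 3]

x̄ = F·x = [5, -4, 5]
P̄ = F·P·Fᵀ + Q = [27 -33 -9; -33 71 39; -9 39 48]
S = H·P̄·Hᵀ + R = [133 50; 50 91]
K = P̄·Hᵀ·S⁻¹ = [-955/3201 1580/3201; -413/9603 -7160/9603; -399/1067 -27/1067]
x' − x̄ = [-5180/1067, 10832/3201, -3057/1067] = K·y
y = (KᵀK)⁻¹·Kᵀ·(x' − x̄) = [8, -5]
z = y + H·x̄ = [8, -5] + [-7, 8] = [1, 3]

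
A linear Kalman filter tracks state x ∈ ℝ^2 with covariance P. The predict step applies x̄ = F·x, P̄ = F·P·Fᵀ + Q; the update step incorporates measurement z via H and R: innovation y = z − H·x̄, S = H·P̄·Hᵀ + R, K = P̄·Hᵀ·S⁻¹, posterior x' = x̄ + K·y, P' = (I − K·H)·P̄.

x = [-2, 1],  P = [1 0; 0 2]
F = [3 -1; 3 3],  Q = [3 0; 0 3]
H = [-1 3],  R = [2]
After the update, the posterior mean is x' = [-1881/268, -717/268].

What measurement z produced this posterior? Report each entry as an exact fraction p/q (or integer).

z = [-1]

x̄ = F·x = [-7, -3]
P̄ = F·P·Fᵀ + Q = [14 3; 3 30]
S = H·P̄·Hᵀ + R = [268]
K = P̄·Hᵀ·S⁻¹ = [-5/268; 87/268]
x' − x̄ = [-5/268, 87/268] = K·y
y = (KᵀK)⁻¹·Kᵀ·(x' − x̄) = [1]
z = y + H·x̄ = [1] + [-2] = [-1]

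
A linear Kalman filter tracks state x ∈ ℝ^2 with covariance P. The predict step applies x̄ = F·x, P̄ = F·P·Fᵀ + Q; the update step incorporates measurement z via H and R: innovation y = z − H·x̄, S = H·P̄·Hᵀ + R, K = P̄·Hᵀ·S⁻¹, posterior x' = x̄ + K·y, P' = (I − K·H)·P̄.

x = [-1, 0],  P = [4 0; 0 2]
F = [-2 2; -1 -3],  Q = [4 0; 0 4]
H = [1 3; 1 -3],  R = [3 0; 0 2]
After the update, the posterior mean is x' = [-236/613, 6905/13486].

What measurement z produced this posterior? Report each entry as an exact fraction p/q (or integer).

z = [1, -2]

x̄ = F·x = [2, 1]
P̄ = F·P·Fᵀ + Q = [28 -4; -4 26]
S = H·P̄·Hᵀ + R = [241 -206; -206 288]
K = P̄·Hᵀ·S⁻¹ = [292/613 294/613; 1105/6743 -2259/13486]
x' − x̄ = [-1462/613, -6581/13486] = K·y
y = (KᵀK)⁻¹·Kᵀ·(x' − x̄) = [-4, -1]
z = y + H·x̄ = [-4, -1] + [5, -1] = [1, -2]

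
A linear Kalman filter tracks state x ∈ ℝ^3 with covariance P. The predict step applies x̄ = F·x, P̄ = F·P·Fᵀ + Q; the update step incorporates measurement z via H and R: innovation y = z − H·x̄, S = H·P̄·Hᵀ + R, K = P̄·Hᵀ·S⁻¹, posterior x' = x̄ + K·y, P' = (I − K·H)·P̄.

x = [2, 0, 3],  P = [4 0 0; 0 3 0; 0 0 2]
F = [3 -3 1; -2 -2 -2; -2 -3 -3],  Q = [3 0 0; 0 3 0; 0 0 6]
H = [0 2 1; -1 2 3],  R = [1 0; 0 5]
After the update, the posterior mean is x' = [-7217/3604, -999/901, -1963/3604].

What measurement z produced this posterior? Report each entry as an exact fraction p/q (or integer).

x̄ = F·x = [9, -10, -13]
P̄ = F·P·Fᵀ + Q = [68 -10 -3; -10 39 46; -3 46 67]
S = H·P̄·Hᵀ + R = [408 748; 748 1442]
K = P̄·Hᵀ·S⁻¹ = [19695/14416 -329/424; 305/901 -1/53; 3935/14416 27/424]
x' − x̄ = [-39653/3604, 8011/901, 44889/3604] = K·y
y = (KᵀK)⁻¹·Kᵀ·(x' − x̄) = [30, 67]
z = y + H·x̄ = [30, 67] + [-33, -68] = [-3, -1]

z = [-3, -1]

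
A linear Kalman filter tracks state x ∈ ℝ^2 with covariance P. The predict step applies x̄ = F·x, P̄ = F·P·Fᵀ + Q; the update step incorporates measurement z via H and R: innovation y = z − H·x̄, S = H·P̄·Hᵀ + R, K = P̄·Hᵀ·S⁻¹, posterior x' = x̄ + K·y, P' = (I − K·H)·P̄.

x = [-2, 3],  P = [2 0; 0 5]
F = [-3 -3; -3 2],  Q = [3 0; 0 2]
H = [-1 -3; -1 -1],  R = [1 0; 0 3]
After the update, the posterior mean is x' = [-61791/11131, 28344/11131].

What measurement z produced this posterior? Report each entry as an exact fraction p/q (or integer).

x̄ = F·x = [-3, 12]
P̄ = F·P·Fᵀ + Q = [66 -12; -12 40]
S = H·P̄·Hᵀ + R = [355 138; 138 85]
K = P̄·Hᵀ·S⁻¹ = [4902/11131 -15030/11131; -5316/11131 4964/11131]
x' − x̄ = [-28398/11131, -105228/11131] = K·y
y = (KᵀK)⁻¹·Kᵀ·(x' − x̄) = [31, 12]
z = y + H·x̄ = [31, 12] + [-33, -9] = [-2, 3]

z = [-2, 3]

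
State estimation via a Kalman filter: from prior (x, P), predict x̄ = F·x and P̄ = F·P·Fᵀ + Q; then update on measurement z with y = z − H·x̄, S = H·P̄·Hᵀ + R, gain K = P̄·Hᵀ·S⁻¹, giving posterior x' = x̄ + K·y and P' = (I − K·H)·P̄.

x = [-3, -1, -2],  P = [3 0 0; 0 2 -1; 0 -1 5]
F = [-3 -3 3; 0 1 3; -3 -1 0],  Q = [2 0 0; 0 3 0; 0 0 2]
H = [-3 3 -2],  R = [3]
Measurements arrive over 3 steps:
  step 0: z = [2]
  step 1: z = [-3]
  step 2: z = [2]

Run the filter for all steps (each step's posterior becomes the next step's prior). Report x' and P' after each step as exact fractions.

step 0: x̄ = F·x = [6, -7, 10]
step 0: P̄ = F·P·Fᵀ + Q = [110 45 36; 45 44 1; 36 1 31]
step 0: y = z − H·x̄ = [61]
step 0: S = H·P̄·Hᵀ + R = [1123]
step 0: K = P̄·Hᵀ·S⁻¹ = [-267/1123; -5/1123; -167/1123]
step 0: x' = x̄ + K·y = [-9549/1123, -8166/1123, 1043/1123]
step 0: P' = (I − K·H)·P̄ = [52241/1123 49200/1123 -4161/1123; 49200/1123 49387/1123 288/1123; -4161/1123 288/1123 6924/1123]
step 1: x̄ = F·x = [56274/1123, -5037/1123, 36813/1123]
step 1: P̄ = F·P·Fᵀ + Q = [1934528/1123 -197724/1123 1245315/1123; -197724/1123 116800/1123 -160402/1123; 1245315/1123 -160402/1123 817002/1123]
step 1: y = z − H·x̄ = [254190/1123]
step 1: S = H·P̄·Hᵀ + R = [42160965/1123]
step 1: K = P̄·Hᵀ·S⁻¹ = [-2962462/14053655; 1264376/42160965; -390077/2810731]
step 1: x' = x̄ + K·y = [6736806/2810731, 6472363/2810731, 3844851/2810731]
step 1: P' = (I − K·H)·P̄ = [764599996/14053655 861016004/14053655 29813541/2810731; 861016004/14053655 2961490688/42160965 37717830/2810731; 29813541/2810731 37717830/2810731 12441549/2810731]
step 2: x̄ = F·x = [-28092954/2810731, 18006916/2810731, -26682781/2810731]
step 2: P̄ = F·P·Fᵀ + Q = [5154862745/2810731 -1491562648/2810731 3653541181/2810731; -1491562648/2810731 8162187398/42160965 -16432765109/42160965; 3653541181/2810731 -16432765109/42160965 39188300582/42160965]
step 2: y = z − H·x̄ = [-186043710/2810731]
step 2: S = H·P̄·Hᵀ + R = [2183798351228/42160965]
step 2: K = P̄·Hᵀ·S⁻¹ = [-408695378115/2183798351228; 31118102893/545949587807; -73021062409/545949587807]
step 2: x' = x̄ + K·y = [2612462341299/1091899175614, 1437896781122/545949587807, -349497667967/545949587807]
step 2: P' = (I − K·H)·P̄ = [43305445155295/2183798351228 11931762831267/545949587807 1811363080458/545949587807; 11931762831267/545949587807 13823154543646/545949587807 2790410414229/545949587807; 1811363080458/545949587807 2790410414229/545949587807 1578102594270/545949587807]

step 0: x' = [-9549/1123, -8166/1123, 1043/1123], P' = [52241/1123 49200/1123 -4161/1123; 49200/1123 49387/1123 288/1123; -4161/1123 288/1123 6924/1123]
step 1: x' = [6736806/2810731, 6472363/2810731, 3844851/2810731], P' = [764599996/14053655 861016004/14053655 29813541/2810731; 861016004/14053655 2961490688/42160965 37717830/2810731; 29813541/2810731 37717830/2810731 12441549/2810731]
step 2: x' = [2612462341299/1091899175614, 1437896781122/545949587807, -349497667967/545949587807], P' = [43305445155295/2183798351228 11931762831267/545949587807 1811363080458/545949587807; 11931762831267/545949587807 13823154543646/545949587807 2790410414229/545949587807; 1811363080458/545949587807 2790410414229/545949587807 1578102594270/545949587807]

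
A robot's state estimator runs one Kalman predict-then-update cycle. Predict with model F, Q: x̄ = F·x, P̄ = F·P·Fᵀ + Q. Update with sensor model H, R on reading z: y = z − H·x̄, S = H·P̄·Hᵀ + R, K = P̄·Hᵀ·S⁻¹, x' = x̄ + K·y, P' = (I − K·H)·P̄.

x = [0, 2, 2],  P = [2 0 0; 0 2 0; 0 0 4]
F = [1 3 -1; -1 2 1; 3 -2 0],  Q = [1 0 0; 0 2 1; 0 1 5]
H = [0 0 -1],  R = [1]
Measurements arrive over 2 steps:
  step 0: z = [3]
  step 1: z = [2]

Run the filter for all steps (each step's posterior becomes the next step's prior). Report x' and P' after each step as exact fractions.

step 0: x̄ = F·x = [4, 6, -4]
step 0: P̄ = F·P·Fᵀ + Q = [25 6 -6; 6 16 -13; -6 -13 31]
step 0: y = z − H·x̄ = [-1]
step 0: S = H·P̄·Hᵀ + R = [32]
step 0: K = P̄·Hᵀ·S⁻¹ = [3/16; 13/32; -31/32]
step 0: x' = x̄ + K·y = [61/16, 179/32, -97/32]
step 0: P' = (I − K·H)·P̄ = [191/8 57/16 -3/16; 57/16 343/32 -13/32; -3/16 -13/32 31/32]
step 1: x̄ = F·x = [189/8, 139/32, 1/4]
step 1: P̄ = F·P·Fᵀ + Q = [293/2 281/8 32; 281/8 1735/32 -339/4; 32 -339/4 220]
step 1: y = z − H·x̄ = [9/4]
step 1: S = H·P̄·Hᵀ + R = [221]
step 1: K = P̄·Hᵀ·S⁻¹ = [-32/221; 339/884; -220/221]
step 1: x' = x̄ + K·y = [41193/1768, 36821/7072, -1759/884]
step 1: P' = (I − K·H)·P̄ = [62705/442 83797/1768 32/221; 83797/1768 153593/7072 -339/884; 32/221 -339/884 220/221]

step 0: x' = [61/16, 179/32, -97/32], P' = [191/8 57/16 -3/16; 57/16 343/32 -13/32; -3/16 -13/32 31/32]
step 1: x' = [41193/1768, 36821/7072, -1759/884], P' = [62705/442 83797/1768 32/221; 83797/1768 153593/7072 -339/884; 32/221 -339/884 220/221]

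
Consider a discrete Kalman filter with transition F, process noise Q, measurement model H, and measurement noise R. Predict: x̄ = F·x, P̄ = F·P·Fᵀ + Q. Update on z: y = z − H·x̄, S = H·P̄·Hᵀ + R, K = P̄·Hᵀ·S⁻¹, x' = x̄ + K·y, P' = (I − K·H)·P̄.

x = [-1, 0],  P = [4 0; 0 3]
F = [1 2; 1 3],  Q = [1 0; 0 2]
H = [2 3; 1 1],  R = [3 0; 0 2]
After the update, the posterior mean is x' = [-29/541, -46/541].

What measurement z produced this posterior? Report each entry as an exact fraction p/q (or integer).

z = [-1, 1]

x̄ = F·x = [-1, -1]
P̄ = F·P·Fᵀ + Q = [17 22; 22 33]
S = H·P̄·Hᵀ + R = [632 243; 243 96]
K = P̄·Hᵀ·S⁻¹ = [41/541 116/541; 121/541 11/1623]
x' − x̄ = [512/541, 495/541] = K·y
y = (KᵀK)⁻¹·Kᵀ·(x' − x̄) = [4, 3]
z = y + H·x̄ = [4, 3] + [-5, -2] = [-1, 1]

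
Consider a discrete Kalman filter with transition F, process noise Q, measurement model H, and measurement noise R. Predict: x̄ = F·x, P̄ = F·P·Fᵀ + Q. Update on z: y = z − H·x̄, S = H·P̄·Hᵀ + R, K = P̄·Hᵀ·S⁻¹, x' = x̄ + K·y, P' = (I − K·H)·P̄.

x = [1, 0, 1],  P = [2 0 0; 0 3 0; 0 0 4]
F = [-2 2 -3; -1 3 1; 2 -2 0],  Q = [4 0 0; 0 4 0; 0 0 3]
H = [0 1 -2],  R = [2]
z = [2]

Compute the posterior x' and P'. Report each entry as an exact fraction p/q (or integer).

x̄ = F·x = [-5, 0, 2]
P̄ = F·P·Fᵀ + Q = [60 10 -20; 10 37 -22; -20 -22 23]
y = z − H·x̄ = [6]
S = H·P̄·Hᵀ + R = [219]
K = P̄·Hᵀ·S⁻¹ = [50/219; 27/73; -68/219]
x' = x̄ + K·y = [-265/73, 162/73, 10/73]
P' = (I − K·H)·P̄ = [10640/219 -620/73 -980/219; -620/73 514/73 230/73; -980/219 230/73 413/219]

x' = [-265/73, 162/73, 10/73]
P' = [10640/219 -620/73 -980/219; -620/73 514/73 230/73; -980/219 230/73 413/219]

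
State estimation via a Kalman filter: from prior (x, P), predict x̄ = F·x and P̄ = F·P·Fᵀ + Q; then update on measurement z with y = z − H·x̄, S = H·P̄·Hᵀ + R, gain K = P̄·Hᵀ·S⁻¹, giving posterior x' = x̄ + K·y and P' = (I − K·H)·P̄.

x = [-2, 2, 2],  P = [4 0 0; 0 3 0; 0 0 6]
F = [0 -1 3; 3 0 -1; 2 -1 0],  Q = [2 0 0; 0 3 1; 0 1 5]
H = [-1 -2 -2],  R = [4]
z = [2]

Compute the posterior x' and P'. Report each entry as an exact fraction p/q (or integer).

x' = [2554/479, -1148/479, -652/479]
P' = [27420/479 -12160/479 -1492/479; -12160/479 6671/479 -347/479; -1492/479 -347/479 1295/479]

x̄ = F·x = [4, -8, -6]
P̄ = F·P·Fᵀ + Q = [59 -18 3; -18 45 25; 3 25 24]
y = z − H·x̄ = [-22]
S = H·P̄·Hᵀ + R = [479]
K = P̄·Hᵀ·S⁻¹ = [-29/479; -122/479; -101/479]
x' = x̄ + K·y = [2554/479, -1148/479, -652/479]
P' = (I − K·H)·P̄ = [27420/479 -12160/479 -1492/479; -12160/479 6671/479 -347/479; -1492/479 -347/479 1295/479]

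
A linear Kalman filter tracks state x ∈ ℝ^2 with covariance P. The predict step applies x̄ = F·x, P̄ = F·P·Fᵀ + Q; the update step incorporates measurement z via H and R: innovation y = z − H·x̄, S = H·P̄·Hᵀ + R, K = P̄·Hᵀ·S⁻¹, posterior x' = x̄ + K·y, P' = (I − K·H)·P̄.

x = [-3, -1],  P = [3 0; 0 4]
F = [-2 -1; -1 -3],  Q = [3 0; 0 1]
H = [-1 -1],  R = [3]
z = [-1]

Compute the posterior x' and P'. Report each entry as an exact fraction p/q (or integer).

x̄ = F·x = [7, 6]
P̄ = F·P·Fᵀ + Q = [19 18; 18 40]
y = z − H·x̄ = [12]
S = H·P̄·Hᵀ + R = [98]
K = P̄·Hᵀ·S⁻¹ = [-37/98; -29/49]
x' = x̄ + K·y = [121/49, -54/49]
P' = (I − K·H)·P̄ = [493/98 -191/49; -191/49 278/49]

x' = [121/49, -54/49]
P' = [493/98 -191/49; -191/49 278/49]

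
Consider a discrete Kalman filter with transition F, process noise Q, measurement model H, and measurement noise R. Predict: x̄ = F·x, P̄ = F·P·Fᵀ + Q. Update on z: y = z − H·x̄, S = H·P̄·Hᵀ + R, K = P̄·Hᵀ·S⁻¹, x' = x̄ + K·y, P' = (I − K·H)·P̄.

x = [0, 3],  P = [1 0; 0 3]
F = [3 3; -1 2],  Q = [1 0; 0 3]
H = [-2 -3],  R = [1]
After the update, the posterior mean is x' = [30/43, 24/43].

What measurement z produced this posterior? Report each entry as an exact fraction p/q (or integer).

z = [-3]

x̄ = F·x = [9, 6]
P̄ = F·P·Fᵀ + Q = [37 15; 15 16]
S = H·P̄·Hᵀ + R = [473]
K = P̄·Hᵀ·S⁻¹ = [-119/473; -78/473]
x' − x̄ = [-357/43, -234/43] = K·y
y = (KᵀK)⁻¹·Kᵀ·(x' − x̄) = [33]
z = y + H·x̄ = [33] + [-36] = [-3]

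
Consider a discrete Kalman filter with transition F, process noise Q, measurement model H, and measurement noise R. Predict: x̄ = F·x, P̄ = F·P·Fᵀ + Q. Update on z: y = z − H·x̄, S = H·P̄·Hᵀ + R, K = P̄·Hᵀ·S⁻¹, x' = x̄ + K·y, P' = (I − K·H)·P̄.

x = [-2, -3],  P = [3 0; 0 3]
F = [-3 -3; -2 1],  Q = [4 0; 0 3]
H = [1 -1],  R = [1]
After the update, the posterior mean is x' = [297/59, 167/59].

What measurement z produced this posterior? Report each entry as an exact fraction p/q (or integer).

z = [2]

x̄ = F·x = [15, 1]
P̄ = F·P·Fᵀ + Q = [58 9; 9 18]
S = H·P̄·Hᵀ + R = [59]
K = P̄·Hᵀ·S⁻¹ = [49/59; -9/59]
x' − x̄ = [-588/59, 108/59] = K·y
y = (KᵀK)⁻¹·Kᵀ·(x' − x̄) = [-12]
z = y + H·x̄ = [-12] + [14] = [2]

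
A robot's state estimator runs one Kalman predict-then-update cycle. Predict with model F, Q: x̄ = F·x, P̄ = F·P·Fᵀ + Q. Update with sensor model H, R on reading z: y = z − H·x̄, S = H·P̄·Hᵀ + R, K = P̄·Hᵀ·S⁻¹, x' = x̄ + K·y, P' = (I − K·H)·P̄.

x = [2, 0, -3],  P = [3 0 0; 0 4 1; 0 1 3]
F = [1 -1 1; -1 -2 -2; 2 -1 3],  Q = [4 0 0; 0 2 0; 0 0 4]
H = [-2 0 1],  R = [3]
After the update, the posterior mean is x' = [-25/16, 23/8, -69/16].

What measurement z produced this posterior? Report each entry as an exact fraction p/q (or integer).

z = [-1]

x̄ = F·x = [-1, 4, -5]
P̄ = F·P·Fᵀ + Q = [12 -1 15; -1 41 -20; 15 -20 41]
S = H·P̄·Hᵀ + R = [32]
K = P̄·Hᵀ·S⁻¹ = [-9/32; -9/16; 11/32]
x' − x̄ = [-9/16, -9/8, 11/16] = K·y
y = (KᵀK)⁻¹·Kᵀ·(x' − x̄) = [2]
z = y + H·x̄ = [2] + [-3] = [-1]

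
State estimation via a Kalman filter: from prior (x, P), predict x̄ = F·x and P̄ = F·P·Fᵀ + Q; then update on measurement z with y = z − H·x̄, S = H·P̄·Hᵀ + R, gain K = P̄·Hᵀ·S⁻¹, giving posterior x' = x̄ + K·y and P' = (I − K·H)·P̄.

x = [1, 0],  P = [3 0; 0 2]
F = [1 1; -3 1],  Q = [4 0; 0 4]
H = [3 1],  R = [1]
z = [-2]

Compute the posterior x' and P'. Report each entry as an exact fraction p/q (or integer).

x̄ = F·x = [1, -3]
P̄ = F·P·Fᵀ + Q = [9 -7; -7 33]
y = z − H·x̄ = [-2]
S = H·P̄·Hᵀ + R = [73]
K = P̄·Hᵀ·S⁻¹ = [20/73; 12/73]
x' = x̄ + K·y = [33/73, -243/73]
P' = (I − K·H)·P̄ = [257/73 -751/73; -751/73 2265/73]

x' = [33/73, -243/73]
P' = [257/73 -751/73; -751/73 2265/73]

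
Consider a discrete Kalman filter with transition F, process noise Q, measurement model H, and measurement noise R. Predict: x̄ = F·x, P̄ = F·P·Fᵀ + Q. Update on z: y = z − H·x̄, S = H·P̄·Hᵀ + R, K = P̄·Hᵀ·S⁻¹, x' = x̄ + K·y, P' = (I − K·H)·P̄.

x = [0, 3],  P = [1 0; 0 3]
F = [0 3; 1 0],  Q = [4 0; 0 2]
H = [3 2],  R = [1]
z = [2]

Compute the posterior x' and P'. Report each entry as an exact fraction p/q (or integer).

x' = [303/292, -75/146]
P' = [403/292 -279/146; -279/146 210/73]

x̄ = F·x = [9, 0]
P̄ = F·P·Fᵀ + Q = [31 0; 0 3]
y = z − H·x̄ = [-25]
S = H·P̄·Hᵀ + R = [292]
K = P̄·Hᵀ·S⁻¹ = [93/292; 3/146]
x' = x̄ + K·y = [303/292, -75/146]
P' = (I − K·H)·P̄ = [403/292 -279/146; -279/146 210/73]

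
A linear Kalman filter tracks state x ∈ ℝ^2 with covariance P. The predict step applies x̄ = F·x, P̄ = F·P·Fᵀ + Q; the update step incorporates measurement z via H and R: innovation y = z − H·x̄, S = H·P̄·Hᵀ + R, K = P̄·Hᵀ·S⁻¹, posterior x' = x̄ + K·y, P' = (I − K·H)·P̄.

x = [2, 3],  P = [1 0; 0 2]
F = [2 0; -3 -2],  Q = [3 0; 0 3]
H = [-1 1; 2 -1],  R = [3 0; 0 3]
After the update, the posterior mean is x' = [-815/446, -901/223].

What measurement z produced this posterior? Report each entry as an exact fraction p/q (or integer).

z = [-3, -1]

x̄ = F·x = [4, -12]
P̄ = F·P·Fᵀ + Q = [7 -6; -6 20]
S = H·P̄·Hᵀ + R = [42 -52; -52 75]
K = P̄·Hᵀ·S⁻¹ = [65/446 82/223; 143/223 4/223]
x' − x̄ = [-2599/446, 1775/223] = K·y
y = (KᵀK)⁻¹·Kᵀ·(x' − x̄) = [13, -21]
z = y + H·x̄ = [13, -21] + [-16, 20] = [-3, -1]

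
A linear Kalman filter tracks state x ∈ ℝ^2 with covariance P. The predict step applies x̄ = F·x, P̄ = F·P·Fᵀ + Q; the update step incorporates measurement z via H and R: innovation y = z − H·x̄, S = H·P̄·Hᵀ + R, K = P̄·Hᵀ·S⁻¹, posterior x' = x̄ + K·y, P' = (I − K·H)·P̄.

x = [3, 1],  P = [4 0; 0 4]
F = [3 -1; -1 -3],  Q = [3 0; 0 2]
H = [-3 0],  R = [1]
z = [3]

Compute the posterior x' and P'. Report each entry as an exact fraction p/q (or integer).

x̄ = F·x = [8, -6]
P̄ = F·P·Fᵀ + Q = [43 0; 0 42]
y = z − H·x̄ = [27]
S = H·P̄·Hᵀ + R = [388]
K = P̄·Hᵀ·S⁻¹ = [-129/388; 0]
x' = x̄ + K·y = [-379/388, -6]
P' = (I − K·H)·P̄ = [43/388 0; 0 42]

x' = [-379/388, -6]
P' = [43/388 0; 0 42]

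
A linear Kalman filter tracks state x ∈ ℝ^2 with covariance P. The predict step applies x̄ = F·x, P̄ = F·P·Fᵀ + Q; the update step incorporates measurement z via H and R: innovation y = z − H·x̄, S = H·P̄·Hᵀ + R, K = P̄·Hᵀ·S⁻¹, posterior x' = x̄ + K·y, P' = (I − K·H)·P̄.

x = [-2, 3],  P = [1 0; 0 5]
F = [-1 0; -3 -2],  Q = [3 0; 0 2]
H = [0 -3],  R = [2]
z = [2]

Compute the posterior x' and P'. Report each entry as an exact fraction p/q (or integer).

x̄ = F·x = [2, 0]
P̄ = F·P·Fᵀ + Q = [4 3; 3 31]
y = z − H·x̄ = [2]
S = H·P̄·Hᵀ + R = [281]
K = P̄·Hᵀ·S⁻¹ = [-9/281; -93/281]
x' = x̄ + K·y = [544/281, -186/281]
P' = (I − K·H)·P̄ = [1043/281 6/281; 6/281 62/281]

x' = [544/281, -186/281]
P' = [1043/281 6/281; 6/281 62/281]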